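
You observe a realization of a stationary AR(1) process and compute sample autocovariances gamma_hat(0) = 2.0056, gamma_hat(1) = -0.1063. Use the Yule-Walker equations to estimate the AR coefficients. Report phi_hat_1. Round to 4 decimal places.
\hat\phi_{1} = -0.0530

The Yule-Walker equations for an AR(p) process read, in matrix form,
  Gamma_p phi = r_p,   with   (Gamma_p)_{ij} = gamma(|i - j|),
                       (r_p)_i = gamma(i),   i,j = 1..p.
Substitute the sample gammas (Toeplitz matrix and right-hand side of size 1):
  Gamma_p = [[2.0056]]
  r_p     = [-0.1063]
With p = 1 this is the single equation gamma(0) phi_1 = gamma(1):
  phi_hat_1 = gamma(1) / gamma(0) = -0.1063 / 2.0056 = -0.0530.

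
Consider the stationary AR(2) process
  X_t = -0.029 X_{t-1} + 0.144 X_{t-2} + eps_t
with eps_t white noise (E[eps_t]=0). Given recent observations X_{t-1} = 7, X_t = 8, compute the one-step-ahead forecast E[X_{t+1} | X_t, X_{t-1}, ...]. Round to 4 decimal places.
E[X_{t+1} \mid \mathcal F_t] = 0.7760

For an AR(p) model X_t = c + sum_i phi_i X_{t-i} + eps_t, the
one-step-ahead conditional mean is
  E[X_{t+1} | X_t, ...] = c + sum_i phi_i X_{t+1-i}.
Substitute known values:
  E[X_{t+1} | ...] = (-0.029) * (8) + (0.144) * (7)
                   = 0.7760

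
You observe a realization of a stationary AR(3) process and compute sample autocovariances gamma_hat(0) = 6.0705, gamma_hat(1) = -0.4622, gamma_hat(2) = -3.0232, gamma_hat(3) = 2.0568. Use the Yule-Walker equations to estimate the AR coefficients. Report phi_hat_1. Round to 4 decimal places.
\hat\phi_{1} = 0.0520

The Yule-Walker equations for an AR(p) process read, in matrix form,
  Gamma_p phi = r_p,   with   (Gamma_p)_{ij} = gamma(|i - j|),
                       (r_p)_i = gamma(i),   i,j = 1..p.
Substitute the sample gammas (Toeplitz matrix and right-hand side of size 3):
  Gamma_p = [[6.0705, -0.4622, -3.0232], [-0.4622, 6.0705, -0.4622], [-3.0232, -0.4622, 6.0705]]
  r_p     = [-0.4622, -3.0232, 2.0568]
Written out (R1..R3):
  (R1) 6.0705 phi_1 - 0.4622 phi_2 - 3.0232 phi_3 = -0.4622
  (R2) -0.4622 phi_1 + 6.0705 phi_2 - 0.4622 phi_3 = -3.0232
  (R3) -3.0232 phi_1 - 0.4622 phi_2 + 6.0705 phi_3 = 2.0568
Gaussian elimination:
  R2 <- R2 - (-0.4622/6.0705) R1 = R2 - (-0.076139) R1:  6.035309 phi_2 - 0.692383 phi_3 = -3.058391
  R3 <- R3 - (-3.0232/6.0705) R1 = R3 - (-0.498015) R1:  -0.692383 phi_2 + 4.564901 phi_3 = 1.826617
  R3 <- R3 - (-0.692383/6.035309) R2 = R3 - (-0.114722) R2:  4.48547 phi_3 = 1.475753
Back-substitution:
  phi_hat_3 = 1.475753 / 4.48547 = 0.329007
  phi_hat_2 = (-3.058391 - (-0.692383)(0.329007)) / 6.035309 = -0.469005
  phi_hat_1 = (-0.4622 - (-0.4622)(-0.469005) - (-3.0232)(0.329007)) / 6.0705 = 0.052002
So phi_hat = [0.0520, -0.4690, 0.3290].
Therefore phi_hat_1 = 0.0520.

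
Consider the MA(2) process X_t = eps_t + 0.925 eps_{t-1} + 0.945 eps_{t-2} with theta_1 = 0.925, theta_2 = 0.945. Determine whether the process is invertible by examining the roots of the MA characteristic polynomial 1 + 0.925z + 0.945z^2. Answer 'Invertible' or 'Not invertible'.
\text{Invertible}

The MA(q) characteristic polynomial is P(z) = 1 + 0.925z + 0.945z^2.
Invertibility requires all roots to lie outside the unit circle, i.e. |z| > 1 for every root.
Set 1 + (0.925) z + (0.945) z^2 = 0, i.e. a z^2 + b z + c = 0 with a = 0.945, b = 0.925, c = 1.
Discriminant D = b^2 - 4ac = (0.925)^2 - 4*(0.945)*1 = 0.855625 - (3.78) = -2.924375.
D < 0, so the roots are the complex-conjugate pair z = (-b +/- i sqrt(-D)) / (2a) = -0.4894 +/- 0.9048i.
For a conjugate pair |z|^2 = z * conj(z) = (product of roots) = c/a = 1/(0.945) = 1.058201, so |z| = sqrt(1.058201) = 1.0287 for both roots.
Moduli of all roots: 1.0287, 1.0287.
All moduli strictly greater than 1? Yes.
Verdict: Invertible.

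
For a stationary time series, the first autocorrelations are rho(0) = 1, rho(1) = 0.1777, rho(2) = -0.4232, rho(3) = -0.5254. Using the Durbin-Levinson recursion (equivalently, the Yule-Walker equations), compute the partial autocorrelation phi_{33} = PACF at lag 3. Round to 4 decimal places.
\phi_{33} = -0.4391

The PACF at lag k is phi_{kk}, the last component of the solution
to the Yule-Walker system G_k phi = r_k where
  (G_k)_{ij} = rho(|i - j|), (r_k)_i = rho(i), i,j = 1..k.
Equivalently, Durbin-Levinson gives phi_{kk} iteratively:
  phi_{11} = rho(1)
  phi_{kk} = [rho(k) - sum_{j=1..k-1} phi_{k-1,j} rho(k-j)]
            / [1 - sum_{j=1..k-1} phi_{k-1,j} rho(j)],
  phi_{k,j} = phi_{k-1,j} - phi_{kk} phi_{k-1,k-j},  j = 1..k-1.
Step k = 1:
  phi_11 = rho(1) = 0.1777.
Step k = 2:
  phi_22 = [rho(2) - phi_11 rho(1)] / [1 - phi_11 rho(1)] = [-0.4232 - (0.1777)(0.1777)] / [1 - (0.1777)(0.1777)]
         = -0.45477729 / 0.96842271 = -0.469606.
  Update: phi_21 = phi_11 - phi_22 phi_11 = 0.1777 - (-0.469606)(0.1777) = 0.261149.
Step k = 3:
  phi_33 = [rho(3) - phi_21 rho(2) - phi_22 rho(1)] / [1 - phi_21 rho(1) - phi_22 rho(2)]
    numerator   = -0.5254 - (0.261149)(-0.4232) - (-0.469606)(0.1777) = -0.33143272
    denominator = 1 - (0.261149)(0.1777) - (-0.469606)(-0.4232) = 0.75485648
  phi_33 = -0.33143272 / 0.75485648 = -0.4391.
Therefore phi_{33} = -0.4391.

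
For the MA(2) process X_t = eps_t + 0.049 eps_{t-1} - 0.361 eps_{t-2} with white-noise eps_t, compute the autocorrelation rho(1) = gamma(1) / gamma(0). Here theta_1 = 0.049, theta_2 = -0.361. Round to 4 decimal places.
\rho(1) = 0.0276

For an MA(q) process with theta_0 = 1, the autocovariance is
  gamma(k) = sigma^2 * sum_{i=0..q-k} theta_i * theta_{i+k},
and rho(k) = gamma(k) / gamma(0). Sigma^2 cancels.
  numerator   = (1)*(0.049) + (0.049)*(-0.361) = 0.031311.
  denominator = (1)^2 + (0.049)^2 + (-0.361)^2 = 1.132722.
  rho(1) = 0.031311 / 1.132722 = 0.0276.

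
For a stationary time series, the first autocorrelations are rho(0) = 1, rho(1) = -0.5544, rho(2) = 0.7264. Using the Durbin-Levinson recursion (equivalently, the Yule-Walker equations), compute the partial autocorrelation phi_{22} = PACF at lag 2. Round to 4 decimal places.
\phi_{22} = 0.6050

The PACF at lag k is phi_{kk}, the last component of the solution
to the Yule-Walker system G_k phi = r_k where
  (G_k)_{ij} = rho(|i - j|), (r_k)_i = rho(i), i,j = 1..k.
Equivalently, Durbin-Levinson gives phi_{kk} iteratively:
  phi_{11} = rho(1)
  phi_{kk} = [rho(k) - sum_{j=1..k-1} phi_{k-1,j} rho(k-j)]
            / [1 - sum_{j=1..k-1} phi_{k-1,j} rho(j)],
  phi_{k,j} = phi_{k-1,j} - phi_{kk} phi_{k-1,k-j},  j = 1..k-1.
Step k = 1:
  phi_11 = rho(1) = -0.5544.
Step k = 2:
  phi_22 = [rho(2) - phi_11 rho(1)] / [1 - phi_11 rho(1)] = [0.7264 - (-0.5544)(-0.5544)] / [1 - (-0.5544)(-0.5544)]
         = 0.41904064 / 0.69264064 = 0.605.
Therefore phi_{22} = 0.6050.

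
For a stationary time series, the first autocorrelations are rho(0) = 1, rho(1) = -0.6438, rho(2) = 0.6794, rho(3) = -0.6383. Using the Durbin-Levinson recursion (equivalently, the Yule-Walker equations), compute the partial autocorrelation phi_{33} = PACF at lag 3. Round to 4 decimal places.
\phi_{33} = -0.2309

The PACF at lag k is phi_{kk}, the last component of the solution
to the Yule-Walker system G_k phi = r_k where
  (G_k)_{ij} = rho(|i - j|), (r_k)_i = rho(i), i,j = 1..k.
Equivalently, Durbin-Levinson gives phi_{kk} iteratively:
  phi_{11} = rho(1)
  phi_{kk} = [rho(k) - sum_{j=1..k-1} phi_{k-1,j} rho(k-j)]
            / [1 - sum_{j=1..k-1} phi_{k-1,j} rho(j)],
  phi_{k,j} = phi_{k-1,j} - phi_{kk} phi_{k-1,k-j},  j = 1..k-1.
Step k = 1:
  phi_11 = rho(1) = -0.6438.
Step k = 2:
  phi_22 = [rho(2) - phi_11 rho(1)] / [1 - phi_11 rho(1)] = [0.6794 - (-0.6438)(-0.6438)] / [1 - (-0.6438)(-0.6438)]
         = 0.26492156 / 0.58552156 = 0.452454.
  Update: phi_21 = phi_11 - phi_22 phi_11 = -0.6438 - (0.452454)(-0.6438) = -0.35251.
Step k = 3:
  phi_33 = [rho(3) - phi_21 rho(2) - phi_22 rho(1)] / [1 - phi_21 rho(1) - phi_22 rho(2)]
    numerator   = -0.6383 - (-0.35251)(0.6794) - (0.452454)(-0.6438) = -0.10751475
    denominator = 1 - (-0.35251)(-0.6438) - (0.452454)(0.6794) = 0.46565675
  phi_33 = -0.10751475 / 0.46565675 = -0.2309.
Therefore phi_{33} = -0.2309.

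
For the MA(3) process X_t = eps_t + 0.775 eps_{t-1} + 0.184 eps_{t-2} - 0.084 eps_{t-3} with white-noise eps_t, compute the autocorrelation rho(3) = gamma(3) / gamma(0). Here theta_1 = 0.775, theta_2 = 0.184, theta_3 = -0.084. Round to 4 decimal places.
\rho(3) = -0.0512

For an MA(q) process with theta_0 = 1, the autocovariance is
  gamma(k) = sigma^2 * sum_{i=0..q-k} theta_i * theta_{i+k},
and rho(k) = gamma(k) / gamma(0). Sigma^2 cancels.
  numerator   = (1)*(-0.084) = -0.084.
  denominator = (1)^2 + (0.775)^2 + (0.184)^2 + (-0.084)^2 = 1.641537.
  rho(3) = -0.084 / 1.641537 = -0.0512.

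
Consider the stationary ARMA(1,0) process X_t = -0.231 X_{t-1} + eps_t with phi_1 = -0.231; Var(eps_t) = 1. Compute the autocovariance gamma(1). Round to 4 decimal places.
\gamma(1) = -0.2440

Multiply the model equation by X_{t-k} and take expectations. With theta_0 = psi_0 = 1 and psi_j the MA(infinity) weights, this gives
  gamma(k) - sum_i phi_i gamma(k-i) = c_k,
  c_k = sigma^2 * sum_{j=k..q} theta_j psi_{j-k}   (c_k = 0 for k > q),
using gamma(-m) = gamma(m).
Pure AR (q = 0): c_0 = sigma^2 = 1, c_k = 0 for k >= 1.
Equations for k = 0 and k = 1 (AR order 1):
  gamma(0) = phi_1 gamma(1) + c_0
  gamma(1) = phi_1 gamma(0) + c_1
Substituting the second into the first: gamma(0) (1 - phi_1^2) = c_0 + phi_1 c_1, so
  gamma(0) = c_0 / (1 - phi_1^2) = 1 / (1 - (-0.231)^2) = 1 / 0.946639 = 1.056369.
  gamma(1) = phi_1 gamma(0) = (-0.231)(1.056369) = -0.244021.
Therefore gamma(1) = -0.2440 (to 4 decimal places).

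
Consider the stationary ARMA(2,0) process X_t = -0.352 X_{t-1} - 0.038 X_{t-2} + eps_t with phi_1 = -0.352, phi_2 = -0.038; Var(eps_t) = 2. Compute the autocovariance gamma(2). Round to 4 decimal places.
\gamma(2) = 0.1841

Multiply the model equation by X_{t-k} and take expectations. With theta_0 = psi_0 = 1 and psi_j the MA(infinity) weights, this gives
  gamma(k) - sum_i phi_i gamma(k-i) = c_k,
  c_k = sigma^2 * sum_{j=k..q} theta_j psi_{j-k}   (c_k = 0 for k > q),
using gamma(-m) = gamma(m).
Pure AR (q = 0): c_0 = sigma^2 = 2, c_k = 0 for k >= 1.
Equations for k = 0, 1, 2 (AR order 2, c_2 = 0):
  (E0) gamma(0) = phi_1 gamma(1) + phi_2 gamma(2) + c_0
  (E1) gamma(1) = phi_1 gamma(0) + phi_2 gamma(1) + c_1
  (E2) gamma(2) = phi_1 gamma(1) + phi_2 gamma(0)
From (E1): gamma(1) = A gamma(0) + B with
  A = phi_1 / (1 - phi_2) = -0.352 / 1.038 = -0.339114,   B = c_1 / (1 - phi_2) = 0 / 1.038 = 0.
Insert (E2) into (E0): gamma(0) (1 - phi_2^2) = phi_1 (1 + phi_2) gamma(1) + c_0.
  phi_1 (1 + phi_2) = (-0.352)(0.962) = -0.338624,   1 - phi_2^2 = 0.998556.
Replace gamma(1) by A gamma(0) + B and collect gamma(0):
  gamma(0) [0.998556 - (-0.338624)(-0.339114)] = c_0 = 2
  gamma(0) * 0.883724 = 2
  gamma(0) = 2 / 0.883724 = 2.26315.
  gamma(1) = A gamma(0) = (-0.339114)(2.26315) = -0.767465.
  gamma(2) = phi_1 gamma(1) + phi_2 gamma(0) = (-0.352)(-0.767465) + (-0.038)(2.26315) = 0.184148.
Therefore gamma(2) = 0.1841 (to 4 decimal places).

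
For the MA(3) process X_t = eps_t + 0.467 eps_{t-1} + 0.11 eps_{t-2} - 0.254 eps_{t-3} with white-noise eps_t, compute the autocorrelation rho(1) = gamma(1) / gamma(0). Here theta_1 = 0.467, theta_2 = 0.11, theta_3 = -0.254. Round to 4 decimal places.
\rho(1) = 0.3788

For an MA(q) process with theta_0 = 1, the autocovariance is
  gamma(k) = sigma^2 * sum_{i=0..q-k} theta_i * theta_{i+k},
and rho(k) = gamma(k) / gamma(0). Sigma^2 cancels.
  numerator   = (1)*(0.467) + (0.467)*(0.11) + (0.11)*(-0.254) = 0.49043.
  denominator = (1)^2 + (0.467)^2 + (0.11)^2 + (-0.254)^2 = 1.294705.
  rho(1) = 0.49043 / 1.294705 = 0.3788.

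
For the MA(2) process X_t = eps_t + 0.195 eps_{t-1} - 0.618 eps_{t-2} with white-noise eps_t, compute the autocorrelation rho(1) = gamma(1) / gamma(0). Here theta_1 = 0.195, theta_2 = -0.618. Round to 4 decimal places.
\rho(1) = 0.0525

For an MA(q) process with theta_0 = 1, the autocovariance is
  gamma(k) = sigma^2 * sum_{i=0..q-k} theta_i * theta_{i+k},
and rho(k) = gamma(k) / gamma(0). Sigma^2 cancels.
  numerator   = (1)*(0.195) + (0.195)*(-0.618) = 0.07449.
  denominator = (1)^2 + (0.195)^2 + (-0.618)^2 = 1.419949.
  rho(1) = 0.07449 / 1.419949 = 0.0525.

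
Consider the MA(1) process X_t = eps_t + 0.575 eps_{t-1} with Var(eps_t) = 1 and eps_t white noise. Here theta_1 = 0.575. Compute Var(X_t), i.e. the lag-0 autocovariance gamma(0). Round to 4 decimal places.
\gamma(0) = 1.3306

For an MA(q) process X_t = eps_t + sum_i theta_i eps_{t-i} with
Var(eps_t) = sigma^2, the variance is
  gamma(0) = sigma^2 * (1 + sum_i theta_i^2).
  sum_i theta_i^2 = (0.575)^2 = 0.330625.
  gamma(0) = 1 * (1 + 0.330625) = 1 * 1.330625 = 1.330625, which rounds to 1.3306.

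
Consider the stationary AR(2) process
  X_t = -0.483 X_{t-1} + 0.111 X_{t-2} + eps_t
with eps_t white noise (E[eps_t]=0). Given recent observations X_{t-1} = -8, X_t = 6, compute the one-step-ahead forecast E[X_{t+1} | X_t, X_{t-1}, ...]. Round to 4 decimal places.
E[X_{t+1} \mid \mathcal F_t] = -3.7860

For an AR(p) model X_t = c + sum_i phi_i X_{t-i} + eps_t, the
one-step-ahead conditional mean is
  E[X_{t+1} | X_t, ...] = c + sum_i phi_i X_{t+1-i}.
Substitute known values:
  E[X_{t+1} | ...] = (-0.483) * (6) + (0.111) * (-8)
                   = -3.7860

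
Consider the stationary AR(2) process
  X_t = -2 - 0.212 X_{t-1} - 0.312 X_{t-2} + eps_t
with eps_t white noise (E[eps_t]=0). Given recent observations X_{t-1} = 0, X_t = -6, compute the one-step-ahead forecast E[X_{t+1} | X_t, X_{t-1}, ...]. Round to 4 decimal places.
E[X_{t+1} \mid \mathcal F_t] = -0.7280

For an AR(p) model X_t = c + sum_i phi_i X_{t-i} + eps_t, the
one-step-ahead conditional mean is
  E[X_{t+1} | X_t, ...] = c + sum_i phi_i X_{t+1-i}.
Substitute known values:
  E[X_{t+1} | ...] = -2 + (-0.212) * (-6) + (-0.312) * (0)
                   = -0.7280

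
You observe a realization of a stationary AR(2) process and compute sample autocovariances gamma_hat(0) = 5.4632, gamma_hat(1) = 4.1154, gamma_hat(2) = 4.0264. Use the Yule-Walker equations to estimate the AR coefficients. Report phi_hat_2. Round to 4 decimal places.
\hat\phi_{2} = 0.3920

The Yule-Walker equations for an AR(p) process read, in matrix form,
  Gamma_p phi = r_p,   with   (Gamma_p)_{ij} = gamma(|i - j|),
                       (r_p)_i = gamma(i),   i,j = 1..p.
Substitute the sample gammas (Toeplitz matrix and right-hand side of size 2):
  Gamma_p = [[5.4632, 4.1154], [4.1154, 5.4632]]
  r_p     = [4.1154, 4.0264]
Written out:
  5.4632 phi_1 + 4.1154 phi_2 = 4.1154
  4.1154 phi_1 + 5.4632 phi_2 = 4.0264
Solve by Cramer's rule:
  det = gamma(0)^2 - gamma(1)^2 = (5.4632)^2 - (4.1154)^2 = 29.84655424 - 16.93651716 = 12.91003708
  phi_hat_1 = [gamma(1) gamma(0) - gamma(1) gamma(2)] / det = [(4.1154)(5.4632) - (4.1154)(4.0264)] / 12.91003708 = 5.91300672 / 12.91003708 = 0.458
  phi_hat_2 = [gamma(0) gamma(2) - gamma(1)^2] / det = [(5.4632)(4.0264) - (4.1154)^2] / 12.91003708 = 5.06051132 / 12.91003708 = 0.392
So phi_hat = [0.4580, 0.3920].
Therefore phi_hat_2 = 0.3920.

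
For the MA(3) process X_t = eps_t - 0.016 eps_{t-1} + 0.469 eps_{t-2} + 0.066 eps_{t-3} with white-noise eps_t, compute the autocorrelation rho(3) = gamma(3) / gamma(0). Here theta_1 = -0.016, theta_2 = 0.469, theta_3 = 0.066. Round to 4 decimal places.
\rho(3) = 0.0539

For an MA(q) process with theta_0 = 1, the autocovariance is
  gamma(k) = sigma^2 * sum_{i=0..q-k} theta_i * theta_{i+k},
and rho(k) = gamma(k) / gamma(0). Sigma^2 cancels.
  numerator   = (1)*(0.066) = 0.066.
  denominator = (1)^2 + (-0.016)^2 + (0.469)^2 + (0.066)^2 = 1.224573.
  rho(3) = 0.066 / 1.224573 = 0.0539.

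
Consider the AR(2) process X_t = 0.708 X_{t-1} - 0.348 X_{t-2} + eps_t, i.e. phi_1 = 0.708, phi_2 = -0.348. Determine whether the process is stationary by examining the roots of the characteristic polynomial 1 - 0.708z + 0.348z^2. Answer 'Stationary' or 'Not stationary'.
\text{Stationary}

The AR(p) characteristic polynomial is P(z) = 1 - 0.708z + 0.348z^2.
Stationarity requires all roots to lie outside the unit circle, i.e. |z| > 1 for every root.
Set 1 + (-0.708) z + (0.348) z^2 = 0, i.e. a z^2 + b z + c = 0 with a = 0.348, b = -0.708, c = 1.
Discriminant D = b^2 - 4ac = (-0.708)^2 - 4*(0.348)*1 = 0.501264 - (1.392) = -0.890736.
D < 0, so the roots are the complex-conjugate pair z = (-b +/- i sqrt(-D)) / (2a) = 1.0172 +/- 1.356i.
For a conjugate pair |z|^2 = z * conj(z) = (product of roots) = c/a = 1/(0.348) = 2.873563, so |z| = sqrt(2.873563) = 1.6952 for both roots.
Moduli of all roots: 1.6952, 1.6952.
All moduli strictly greater than 1? Yes.
Verdict: Stationary.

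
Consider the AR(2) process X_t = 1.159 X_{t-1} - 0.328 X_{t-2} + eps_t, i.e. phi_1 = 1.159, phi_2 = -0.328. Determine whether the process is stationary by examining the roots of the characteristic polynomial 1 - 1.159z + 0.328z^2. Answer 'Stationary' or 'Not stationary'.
\text{Stationary}

The AR(p) characteristic polynomial is P(z) = 1 - 1.159z + 0.328z^2.
Stationarity requires all roots to lie outside the unit circle, i.e. |z| > 1 for every root.
Set 1 + (-1.159) z + (0.328) z^2 = 0, i.e. a z^2 + b z + c = 0 with a = 0.328, b = -1.159, c = 1.
Discriminant D = b^2 - 4ac = (-1.159)^2 - 4*(0.328)*1 = 1.343281 - (1.312) = 0.031281.
D >= 0, so the roots are real: z = (-b +/- sqrt(D)) / (2a) = (1.159 +/- 0.176864) / (0.656).
  z_1 = (1.159 + 0.176864) / (0.656) = 2.0364,   |z_1| = 2.0364.
  z_2 = (1.159 - 0.176864) / (0.656) = 1.4972,   |z_2| = 1.4972.
Moduli of all roots: 2.0364, 1.4972.
All moduli strictly greater than 1? Yes.
Verdict: Stationary.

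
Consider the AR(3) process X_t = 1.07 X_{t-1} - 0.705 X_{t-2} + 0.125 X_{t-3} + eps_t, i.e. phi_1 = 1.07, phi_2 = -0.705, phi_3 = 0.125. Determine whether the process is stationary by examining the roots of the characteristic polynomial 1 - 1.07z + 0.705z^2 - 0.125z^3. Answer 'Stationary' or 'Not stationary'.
\text{Stationary}

The AR(p) characteristic polynomial is P(z) = 1 - 1.07z + 0.705z^2 - 0.125z^3.
Stationarity requires all roots to lie outside the unit circle, i.e. |z| > 1 for every root.
Degree 3: look for a simple real root z0 first, then factor out (1 - z/z0) and solve the remaining quadratic.
Testing z0 = 4: P(4) = 1 + (-1.07)(4) + (0.705)(4)^2 + (-0.125)(4)^3
  = 1 + (-4.28) + (11.28) + (-8) = 0.  So z_0 = 4 is a root, |z_0| = 4.
Divide out the factor (1 - 0.25 z) = (1 - z/z0) (since 1/z0 = 0.25):
  P(z) = (1 - 0.25 z)(1 + (-0.82) z + (0.5) z^2)
  [check: z-coef -0.82 - (0.25) = -1.07; z^2-coef 0.5 - (0.25)(-0.82) = 0.705; z^3-coef -(0.25)(0.5) = -0.125.]
Remaining roots from the quadratic factor 1 + (-0.82) z + (0.5) z^2:
  Set 1 + (-0.82) z + (0.5) z^2 = 0, i.e. a z^2 + b z + c = 0 with a = 0.5, b = -0.82, c = 1.
  Discriminant D = b^2 - 4ac = (-0.82)^2 - 4*(0.5)*1 = 0.6724 - (2) = -1.3276.
  D < 0, so the roots are the complex-conjugate pair z = (-b +/- i sqrt(-D)) / (2a) = 0.82 +/- 1.1522i.
  For a conjugate pair |z|^2 = z * conj(z) = (product of roots) = c/a = 1/(0.5) = 2, so |z| = sqrt(2) = 1.4142 for both roots.
Moduli of all roots: 4.0000, 1.4142, 1.4142.
All moduli strictly greater than 1? Yes.
Verdict: Stationary.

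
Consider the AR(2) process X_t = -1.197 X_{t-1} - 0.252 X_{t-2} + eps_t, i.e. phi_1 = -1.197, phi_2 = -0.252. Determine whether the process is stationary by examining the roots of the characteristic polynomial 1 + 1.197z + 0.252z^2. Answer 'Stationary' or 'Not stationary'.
\text{Stationary}

The AR(p) characteristic polynomial is P(z) = 1 + 1.197z + 0.252z^2.
Stationarity requires all roots to lie outside the unit circle, i.e. |z| > 1 for every root.
Set 1 + (1.197) z + (0.252) z^2 = 0, i.e. a z^2 + b z + c = 0 with a = 0.252, b = 1.197, c = 1.
Discriminant D = b^2 - 4ac = (1.197)^2 - 4*(0.252)*1 = 1.432809 - (1.008) = 0.424809.
D >= 0, so the roots are real: z = (-b +/- sqrt(D)) / (2a) = (-1.197 +/- 0.651774) / (0.504).
  z_1 = (-1.197 + 0.651774) / (0.504) = -1.0818,   |z_1| = 1.0818.
  z_2 = (-1.197 - 0.651774) / (0.504) = -3.6682,   |z_2| = 3.6682.
Moduli of all roots: 1.0818, 3.6682.
All moduli strictly greater than 1? Yes.
Verdict: Stationary.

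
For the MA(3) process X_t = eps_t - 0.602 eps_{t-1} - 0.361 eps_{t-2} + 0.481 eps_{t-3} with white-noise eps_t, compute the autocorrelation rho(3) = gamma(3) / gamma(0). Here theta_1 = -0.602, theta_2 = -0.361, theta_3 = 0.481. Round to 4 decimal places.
\rho(3) = 0.2790

For an MA(q) process with theta_0 = 1, the autocovariance is
  gamma(k) = sigma^2 * sum_{i=0..q-k} theta_i * theta_{i+k},
and rho(k) = gamma(k) / gamma(0). Sigma^2 cancels.
  numerator   = (1)*(0.481) = 0.481.
  denominator = (1)^2 + (-0.602)^2 + (-0.361)^2 + (0.481)^2 = 1.724086.
  rho(3) = 0.481 / 1.724086 = 0.2790.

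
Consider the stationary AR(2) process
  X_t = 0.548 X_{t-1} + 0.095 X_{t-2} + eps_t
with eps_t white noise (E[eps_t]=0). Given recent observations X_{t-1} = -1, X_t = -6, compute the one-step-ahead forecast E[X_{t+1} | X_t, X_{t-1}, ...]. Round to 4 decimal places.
E[X_{t+1} \mid \mathcal F_t] = -3.3830

For an AR(p) model X_t = c + sum_i phi_i X_{t-i} + eps_t, the
one-step-ahead conditional mean is
  E[X_{t+1} | X_t, ...] = c + sum_i phi_i X_{t+1-i}.
Substitute known values:
  E[X_{t+1} | ...] = (0.548) * (-6) + (0.095) * (-1)
                   = -3.3830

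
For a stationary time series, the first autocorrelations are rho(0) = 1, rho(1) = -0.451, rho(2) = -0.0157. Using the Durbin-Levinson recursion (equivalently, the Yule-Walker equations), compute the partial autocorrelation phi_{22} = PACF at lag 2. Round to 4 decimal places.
\phi_{22} = -0.2750

The PACF at lag k is phi_{kk}, the last component of the solution
to the Yule-Walker system G_k phi = r_k where
  (G_k)_{ij} = rho(|i - j|), (r_k)_i = rho(i), i,j = 1..k.
Equivalently, Durbin-Levinson gives phi_{kk} iteratively:
  phi_{11} = rho(1)
  phi_{kk} = [rho(k) - sum_{j=1..k-1} phi_{k-1,j} rho(k-j)]
            / [1 - sum_{j=1..k-1} phi_{k-1,j} rho(j)],
  phi_{k,j} = phi_{k-1,j} - phi_{kk} phi_{k-1,k-j},  j = 1..k-1.
Step k = 1:
  phi_11 = rho(1) = -0.451.
Step k = 2:
  phi_22 = [rho(2) - phi_11 rho(1)] / [1 - phi_11 rho(1)] = [-0.0157 - (-0.451)(-0.451)] / [1 - (-0.451)(-0.451)]
         = -0.219101 / 0.796599 = -0.275.
Therefore phi_{22} = -0.2750.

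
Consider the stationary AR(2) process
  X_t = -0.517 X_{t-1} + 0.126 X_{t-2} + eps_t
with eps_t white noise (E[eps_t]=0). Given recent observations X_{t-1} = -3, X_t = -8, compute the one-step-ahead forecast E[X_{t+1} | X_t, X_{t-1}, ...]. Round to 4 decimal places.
E[X_{t+1} \mid \mathcal F_t] = 3.7580

For an AR(p) model X_t = c + sum_i phi_i X_{t-i} + eps_t, the
one-step-ahead conditional mean is
  E[X_{t+1} | X_t, ...] = c + sum_i phi_i X_{t+1-i}.
Substitute known values:
  E[X_{t+1} | ...] = (-0.517) * (-8) + (0.126) * (-3)
                   = 3.7580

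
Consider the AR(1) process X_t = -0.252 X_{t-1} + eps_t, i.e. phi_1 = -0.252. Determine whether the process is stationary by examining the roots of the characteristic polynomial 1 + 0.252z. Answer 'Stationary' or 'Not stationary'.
\text{Stationary}

The AR(p) characteristic polynomial is P(z) = 1 + 0.252z.
Stationarity requires all roots to lie outside the unit circle, i.e. |z| > 1 for every root.
This is linear in z: 1 + (0.252) z = 0  =>  z = -1/(0.252) = -3.968254,  |z| = 3.968254.
Moduli of all roots: 3.9683.
All moduli strictly greater than 1? Yes.
Verdict: Stationary.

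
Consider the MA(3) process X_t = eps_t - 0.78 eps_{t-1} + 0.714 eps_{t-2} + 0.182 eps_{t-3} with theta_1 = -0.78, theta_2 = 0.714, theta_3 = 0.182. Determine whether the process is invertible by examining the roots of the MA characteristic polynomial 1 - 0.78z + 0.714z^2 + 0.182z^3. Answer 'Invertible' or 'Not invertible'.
\text{Invertible}

The MA(q) characteristic polynomial is P(z) = 1 - 0.78z + 0.714z^2 + 0.182z^3.
Invertibility requires all roots to lie outside the unit circle, i.e. |z| > 1 for every root.
Degree 3: look for a simple real root z0 first, then factor out (1 - z/z0) and solve the remaining quadratic.
Testing z0 = -5: P(-5) = 1 + (-0.78)(-5) + (0.714)(-5)^2 + (0.182)(-5)^3
  = 1 + (3.9) + (17.85) + (-22.75) = 0.  So z_0 = -5 is a root, |z_0| = 5.
Divide out the factor (1 + 0.2 z) = (1 - z/z0) (since 1/z0 = -0.2):
  P(z) = (1 + 0.2 z)(1 + (-0.98) z + (0.91) z^2)
  [check: z-coef -0.98 - (-0.2) = -0.78; z^2-coef 0.91 - (-0.2)(-0.98) = 0.714; z^3-coef -(-0.2)(0.91) = 0.182.]
Remaining roots from the quadratic factor 1 + (-0.98) z + (0.91) z^2:
  Set 1 + (-0.98) z + (0.91) z^2 = 0, i.e. a z^2 + b z + c = 0 with a = 0.91, b = -0.98, c = 1.
  Discriminant D = b^2 - 4ac = (-0.98)^2 - 4*(0.91)*1 = 0.9604 - (3.64) = -2.6796.
  D < 0, so the roots are the complex-conjugate pair z = (-b +/- i sqrt(-D)) / (2a) = 0.5385 +/- 0.8994i.
  For a conjugate pair |z|^2 = z * conj(z) = (product of roots) = c/a = 1/(0.91) = 1.098901, so |z| = sqrt(1.098901) = 1.0483 for both roots.
Moduli of all roots: 5.0000, 1.0483, 1.0483.
All moduli strictly greater than 1? Yes.
Verdict: Invertible.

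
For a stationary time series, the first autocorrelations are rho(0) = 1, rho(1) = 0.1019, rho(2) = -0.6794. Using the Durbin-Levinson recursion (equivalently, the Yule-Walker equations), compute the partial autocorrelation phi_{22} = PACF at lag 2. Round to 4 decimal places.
\phi_{22} = -0.6970

The PACF at lag k is phi_{kk}, the last component of the solution
to the Yule-Walker system G_k phi = r_k where
  (G_k)_{ij} = rho(|i - j|), (r_k)_i = rho(i), i,j = 1..k.
Equivalently, Durbin-Levinson gives phi_{kk} iteratively:
  phi_{11} = rho(1)
  phi_{kk} = [rho(k) - sum_{j=1..k-1} phi_{k-1,j} rho(k-j)]
            / [1 - sum_{j=1..k-1} phi_{k-1,j} rho(j)],
  phi_{k,j} = phi_{k-1,j} - phi_{kk} phi_{k-1,k-j},  j = 1..k-1.
Step k = 1:
  phi_11 = rho(1) = 0.1019.
Step k = 2:
  phi_22 = [rho(2) - phi_11 rho(1)] / [1 - phi_11 rho(1)] = [-0.6794 - (0.1019)(0.1019)] / [1 - (0.1019)(0.1019)]
         = -0.68978361 / 0.98961639 = -0.697.
Therefore phi_{22} = -0.6970.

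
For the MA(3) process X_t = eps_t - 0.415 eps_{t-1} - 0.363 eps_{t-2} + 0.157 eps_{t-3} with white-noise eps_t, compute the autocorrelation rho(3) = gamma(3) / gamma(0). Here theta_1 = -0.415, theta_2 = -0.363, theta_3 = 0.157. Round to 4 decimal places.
\rho(3) = 0.1182

For an MA(q) process with theta_0 = 1, the autocovariance is
  gamma(k) = sigma^2 * sum_{i=0..q-k} theta_i * theta_{i+k},
and rho(k) = gamma(k) / gamma(0). Sigma^2 cancels.
  numerator   = (1)*(0.157) = 0.157.
  denominator = (1)^2 + (-0.415)^2 + (-0.363)^2 + (0.157)^2 = 1.328643.
  rho(3) = 0.157 / 1.328643 = 0.1182.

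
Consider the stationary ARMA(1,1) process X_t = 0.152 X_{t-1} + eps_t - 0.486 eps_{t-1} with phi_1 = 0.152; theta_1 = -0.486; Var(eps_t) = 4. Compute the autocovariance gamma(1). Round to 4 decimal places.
\gamma(1) = -1.2666

Multiply the model equation by X_{t-k} and take expectations. With theta_0 = psi_0 = 1 and psi_j the MA(infinity) weights, this gives
  gamma(k) - sum_i phi_i gamma(k-i) = c_k,
  c_k = sigma^2 * sum_{j=k..q} theta_j psi_{j-k}   (c_k = 0 for k > q),
using gamma(-m) = gamma(m).
psi-weights needed (psi_j = theta_j + sum_i phi_i psi_{j-i}):
  psi_1 = theta_1 + phi_1 = -0.486 + (0.152) = -0.334
Right-hand sides:
  c_0 = sigma^2 (1 + theta_1 psi_1) = 4 * (1 + (-0.486)(-0.334)) = 4 * 1.162324 = 4.649296
  c_1 = sigma^2 theta_1 = 4 * (-0.486) = -1.944
  c_2 = 0
Equations for k = 0 and k = 1 (AR order 1):
  gamma(0) = phi_1 gamma(1) + c_0
  gamma(1) = phi_1 gamma(0) + c_1
Substituting the second into the first: gamma(0) (1 - phi_1^2) = c_0 + phi_1 c_1, so
  gamma(0) = (c_0 + phi_1 c_1) / (1 - phi_1^2) = (4.649296 + (0.152)(-1.944)) / (1 - (0.152)^2) = 4.353808 / 0.976896 = 4.456777.
  gamma(1) = phi_1 gamma(0) + c_1 = (0.152)(4.456777) + (-1.944) = -1.26657.
Therefore gamma(1) = -1.2666 (to 4 decimal places).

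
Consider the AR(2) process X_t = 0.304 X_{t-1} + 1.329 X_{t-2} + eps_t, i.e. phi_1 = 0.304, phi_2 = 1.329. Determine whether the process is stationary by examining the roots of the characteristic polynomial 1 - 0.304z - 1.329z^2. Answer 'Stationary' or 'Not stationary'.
\text{Not stationary}

The AR(p) characteristic polynomial is P(z) = 1 - 0.304z - 1.329z^2.
Stationarity requires all roots to lie outside the unit circle, i.e. |z| > 1 for every root.
Set 1 + (-0.304) z + (-1.329) z^2 = 0, i.e. a z^2 + b z + c = 0 with a = -1.329, b = -0.304, c = 1.
Discriminant D = b^2 - 4ac = (-0.304)^2 - 4*(-1.329)*1 = 0.092416 - (-5.316) = 5.408416.
D >= 0, so the roots are real: z = (-b +/- sqrt(D)) / (2a) = (0.304 +/- 2.3256) / (-2.658).
  z_1 = (0.304 + 2.3256) / (-2.658) = -0.9893,   |z_1| = 0.9893.
  z_2 = (0.304 - 2.3256) / (-2.658) = 0.7606,   |z_2| = 0.7606.
Moduli of all roots: 0.9893, 0.7606.
All moduli strictly greater than 1? No.
Verdict: Not stationary.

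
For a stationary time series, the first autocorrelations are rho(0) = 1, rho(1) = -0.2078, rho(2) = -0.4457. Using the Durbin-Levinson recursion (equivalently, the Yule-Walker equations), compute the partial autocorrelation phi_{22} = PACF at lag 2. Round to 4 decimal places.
\phi_{22} = -0.5109

The PACF at lag k is phi_{kk}, the last component of the solution
to the Yule-Walker system G_k phi = r_k where
  (G_k)_{ij} = rho(|i - j|), (r_k)_i = rho(i), i,j = 1..k.
Equivalently, Durbin-Levinson gives phi_{kk} iteratively:
  phi_{11} = rho(1)
  phi_{kk} = [rho(k) - sum_{j=1..k-1} phi_{k-1,j} rho(k-j)]
            / [1 - sum_{j=1..k-1} phi_{k-1,j} rho(j)],
  phi_{k,j} = phi_{k-1,j} - phi_{kk} phi_{k-1,k-j},  j = 1..k-1.
Step k = 1:
  phi_11 = rho(1) = -0.2078.
Step k = 2:
  phi_22 = [rho(2) - phi_11 rho(1)] / [1 - phi_11 rho(1)] = [-0.4457 - (-0.2078)(-0.2078)] / [1 - (-0.2078)(-0.2078)]
         = -0.48888084 / 0.95681916 = -0.5109.
Therefore phi_{22} = -0.5109.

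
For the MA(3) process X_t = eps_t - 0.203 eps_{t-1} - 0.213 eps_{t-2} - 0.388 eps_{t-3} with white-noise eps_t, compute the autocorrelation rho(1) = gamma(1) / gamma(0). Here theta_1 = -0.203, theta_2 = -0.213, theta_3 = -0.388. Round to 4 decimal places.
\rho(1) = -0.0623

For an MA(q) process with theta_0 = 1, the autocovariance is
  gamma(k) = sigma^2 * sum_{i=0..q-k} theta_i * theta_{i+k},
and rho(k) = gamma(k) / gamma(0). Sigma^2 cancels.
  numerator   = (1)*(-0.203) + (-0.203)*(-0.213) + (-0.213)*(-0.388) = -0.077117.
  denominator = (1)^2 + (-0.203)^2 + (-0.213)^2 + (-0.388)^2 = 1.237122.
  rho(1) = -0.077117 / 1.237122 = -0.0623.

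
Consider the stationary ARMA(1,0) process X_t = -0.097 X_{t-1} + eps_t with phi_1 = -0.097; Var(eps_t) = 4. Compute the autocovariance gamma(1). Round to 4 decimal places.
\gamma(1) = -0.3917

Multiply the model equation by X_{t-k} and take expectations. With theta_0 = psi_0 = 1 and psi_j the MA(infinity) weights, this gives
  gamma(k) - sum_i phi_i gamma(k-i) = c_k,
  c_k = sigma^2 * sum_{j=k..q} theta_j psi_{j-k}   (c_k = 0 for k > q),
using gamma(-m) = gamma(m).
Pure AR (q = 0): c_0 = sigma^2 = 4, c_k = 0 for k >= 1.
Equations for k = 0 and k = 1 (AR order 1):
  gamma(0) = phi_1 gamma(1) + c_0
  gamma(1) = phi_1 gamma(0) + c_1
Substituting the second into the first: gamma(0) (1 - phi_1^2) = c_0 + phi_1 c_1, so
  gamma(0) = c_0 / (1 - phi_1^2) = 4 / (1 - (-0.097)^2) = 4 / 0.990591 = 4.037993.
  gamma(1) = phi_1 gamma(0) = (-0.097)(4.037993) = -0.391685.
Therefore gamma(1) = -0.3917 (to 4 decimal places).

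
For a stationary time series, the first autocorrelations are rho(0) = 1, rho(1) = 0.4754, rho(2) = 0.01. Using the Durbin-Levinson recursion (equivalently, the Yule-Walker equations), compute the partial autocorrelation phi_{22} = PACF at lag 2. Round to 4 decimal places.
\phi_{22} = -0.2791

The PACF at lag k is phi_{kk}, the last component of the solution
to the Yule-Walker system G_k phi = r_k where
  (G_k)_{ij} = rho(|i - j|), (r_k)_i = rho(i), i,j = 1..k.
Equivalently, Durbin-Levinson gives phi_{kk} iteratively:
  phi_{11} = rho(1)
  phi_{kk} = [rho(k) - sum_{j=1..k-1} phi_{k-1,j} rho(k-j)]
            / [1 - sum_{j=1..k-1} phi_{k-1,j} rho(j)],
  phi_{k,j} = phi_{k-1,j} - phi_{kk} phi_{k-1,k-j},  j = 1..k-1.
Step k = 1:
  phi_11 = rho(1) = 0.4754.
Step k = 2:
  phi_22 = [rho(2) - phi_11 rho(1)] / [1 - phi_11 rho(1)] = [0.01 - (0.4754)(0.4754)] / [1 - (0.4754)(0.4754)]
         = -0.21600516 / 0.77399484 = -0.2791.
Therefore phi_{22} = -0.2791.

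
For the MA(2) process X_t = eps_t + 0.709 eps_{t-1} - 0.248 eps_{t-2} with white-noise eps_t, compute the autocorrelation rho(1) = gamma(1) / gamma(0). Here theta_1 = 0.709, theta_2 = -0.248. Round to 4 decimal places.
\rho(1) = 0.3409

For an MA(q) process with theta_0 = 1, the autocovariance is
  gamma(k) = sigma^2 * sum_{i=0..q-k} theta_i * theta_{i+k},
and rho(k) = gamma(k) / gamma(0). Sigma^2 cancels.
  numerator   = (1)*(0.709) + (0.709)*(-0.248) = 0.533168.
  denominator = (1)^2 + (0.709)^2 + (-0.248)^2 = 1.564185.
  rho(1) = 0.533168 / 1.564185 = 0.3409.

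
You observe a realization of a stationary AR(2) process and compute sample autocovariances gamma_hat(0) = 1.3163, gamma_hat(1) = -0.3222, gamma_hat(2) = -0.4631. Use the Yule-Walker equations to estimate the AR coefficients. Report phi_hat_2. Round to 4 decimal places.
\hat\phi_{2} = -0.4380

The Yule-Walker equations for an AR(p) process read, in matrix form,
  Gamma_p phi = r_p,   with   (Gamma_p)_{ij} = gamma(|i - j|),
                       (r_p)_i = gamma(i),   i,j = 1..p.
Substitute the sample gammas (Toeplitz matrix and right-hand side of size 2):
  Gamma_p = [[1.3163, -0.3222], [-0.3222, 1.3163]]
  r_p     = [-0.3222, -0.4631]
Written out:
  1.3163 phi_1 - 0.3222 phi_2 = -0.3222
  -0.3222 phi_1 + 1.3163 phi_2 = -0.4631
Solve by Cramer's rule:
  det = gamma(0)^2 - gamma(1)^2 = (1.3163)^2 - (-0.3222)^2 = 1.73264569 - 0.10381284 = 1.62883285
  phi_hat_1 = [gamma(1) gamma(0) - gamma(1) gamma(2)] / det = [(-0.3222)(1.3163) - (-0.3222)(-0.4631)] / 1.62883285 = -0.57332268 / 1.62883285 = -0.352
  phi_hat_2 = [gamma(0) gamma(2) - gamma(1)^2] / det = [(1.3163)(-0.4631) - (-0.3222)^2] / 1.62883285 = -0.71339137 / 1.62883285 = -0.438
So phi_hat = [-0.3520, -0.4380].
Therefore phi_hat_2 = -0.4380.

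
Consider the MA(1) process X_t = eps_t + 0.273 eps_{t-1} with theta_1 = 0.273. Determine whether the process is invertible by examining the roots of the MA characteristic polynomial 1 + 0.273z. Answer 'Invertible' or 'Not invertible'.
\text{Invertible}

The MA(q) characteristic polynomial is P(z) = 1 + 0.273z.
Invertibility requires all roots to lie outside the unit circle, i.e. |z| > 1 for every root.
This is linear in z: 1 + (0.273) z = 0  =>  z = -1/(0.273) = -3.663004,  |z| = 3.663004.
Moduli of all roots: 3.6630.
All moduli strictly greater than 1? Yes.
Verdict: Invertible.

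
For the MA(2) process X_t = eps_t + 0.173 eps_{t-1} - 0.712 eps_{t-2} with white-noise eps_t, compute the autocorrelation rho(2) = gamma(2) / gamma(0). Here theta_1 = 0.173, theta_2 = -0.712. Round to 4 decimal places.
\rho(2) = -0.4633

For an MA(q) process with theta_0 = 1, the autocovariance is
  gamma(k) = sigma^2 * sum_{i=0..q-k} theta_i * theta_{i+k},
and rho(k) = gamma(k) / gamma(0). Sigma^2 cancels.
  numerator   = (1)*(-0.712) = -0.712.
  denominator = (1)^2 + (0.173)^2 + (-0.712)^2 = 1.536873.
  rho(2) = -0.712 / 1.536873 = -0.4633.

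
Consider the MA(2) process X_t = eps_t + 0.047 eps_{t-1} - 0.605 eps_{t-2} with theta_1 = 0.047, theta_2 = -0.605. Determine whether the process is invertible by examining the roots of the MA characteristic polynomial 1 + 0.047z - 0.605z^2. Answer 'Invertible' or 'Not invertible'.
\text{Invertible}

The MA(q) characteristic polynomial is P(z) = 1 + 0.047z - 0.605z^2.
Invertibility requires all roots to lie outside the unit circle, i.e. |z| > 1 for every root.
Set 1 + (0.047) z + (-0.605) z^2 = 0, i.e. a z^2 + b z + c = 0 with a = -0.605, b = 0.047, c = 1.
Discriminant D = b^2 - 4ac = (0.047)^2 - 4*(-0.605)*1 = 0.002209 - (-2.42) = 2.422209.
D >= 0, so the roots are real: z = (-b +/- sqrt(D)) / (2a) = (-0.047 +/- 1.556345) / (-1.21).
  z_1 = (-0.047 + 1.556345) / (-1.21) = -1.2474,   |z_1| = 1.2474.
  z_2 = (-0.047 - 1.556345) / (-1.21) = 1.3251,   |z_2| = 1.3251.
Moduli of all roots: 1.2474, 1.3251.
All moduli strictly greater than 1? Yes.
Verdict: Invertible.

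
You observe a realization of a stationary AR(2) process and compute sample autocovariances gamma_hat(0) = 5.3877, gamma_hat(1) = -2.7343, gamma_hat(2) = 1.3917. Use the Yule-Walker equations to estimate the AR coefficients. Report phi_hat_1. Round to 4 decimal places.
\hat\phi_{1} = -0.5070

The Yule-Walker equations for an AR(p) process read, in matrix form,
  Gamma_p phi = r_p,   with   (Gamma_p)_{ij} = gamma(|i - j|),
                       (r_p)_i = gamma(i),   i,j = 1..p.
Substitute the sample gammas (Toeplitz matrix and right-hand side of size 2):
  Gamma_p = [[5.3877, -2.7343], [-2.7343, 5.3877]]
  r_p     = [-2.7343, 1.3917]
Written out:
  5.3877 phi_1 - 2.7343 phi_2 = -2.7343
  -2.7343 phi_1 + 5.3877 phi_2 = 1.3917
Solve by Cramer's rule:
  det = gamma(0)^2 - gamma(1)^2 = (5.3877)^2 - (-2.7343)^2 = 29.02731129 - 7.47639649 = 21.5509148
  phi_hat_1 = [gamma(1) gamma(0) - gamma(1) gamma(2)] / det = [(-2.7343)(5.3877) - (-2.7343)(1.3917)] / 21.5509148 = -10.9262628 / 21.5509148 = -0.507
  phi_hat_2 = [gamma(0) gamma(2) - gamma(1)^2] / det = [(5.3877)(1.3917) - (-2.7343)^2] / 21.5509148 = 0.0216656 / 21.5509148 = 0.001
So phi_hat = [-0.5070, 0.0010].
Therefore phi_hat_1 = -0.5070.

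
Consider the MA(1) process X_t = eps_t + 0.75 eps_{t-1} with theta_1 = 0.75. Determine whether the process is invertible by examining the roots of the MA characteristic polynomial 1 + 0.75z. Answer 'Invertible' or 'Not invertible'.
\text{Invertible}

The MA(q) characteristic polynomial is P(z) = 1 + 0.75z.
Invertibility requires all roots to lie outside the unit circle, i.e. |z| > 1 for every root.
This is linear in z: 1 + (0.75) z = 0  =>  z = -1/(0.75) = -1.333333,  |z| = 1.333333.
Moduli of all roots: 1.3333.
All moduli strictly greater than 1? Yes.
Verdict: Invertible.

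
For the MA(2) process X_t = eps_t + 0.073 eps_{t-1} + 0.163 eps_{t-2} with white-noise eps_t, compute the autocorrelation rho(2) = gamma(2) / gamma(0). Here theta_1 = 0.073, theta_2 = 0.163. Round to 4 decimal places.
\rho(2) = 0.1580

For an MA(q) process with theta_0 = 1, the autocovariance is
  gamma(k) = sigma^2 * sum_{i=0..q-k} theta_i * theta_{i+k},
and rho(k) = gamma(k) / gamma(0). Sigma^2 cancels.
  numerator   = (1)*(0.163) = 0.163.
  denominator = (1)^2 + (0.073)^2 + (0.163)^2 = 1.031898.
  rho(2) = 0.163 / 1.031898 = 0.1580.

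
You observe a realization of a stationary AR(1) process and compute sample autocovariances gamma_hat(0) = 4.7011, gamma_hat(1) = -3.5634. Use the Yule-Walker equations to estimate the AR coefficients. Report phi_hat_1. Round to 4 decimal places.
\hat\phi_{1} = -0.7580

The Yule-Walker equations for an AR(p) process read, in matrix form,
  Gamma_p phi = r_p,   with   (Gamma_p)_{ij} = gamma(|i - j|),
                       (r_p)_i = gamma(i),   i,j = 1..p.
Substitute the sample gammas (Toeplitz matrix and right-hand side of size 1):
  Gamma_p = [[4.7011]]
  r_p     = [-3.5634]
With p = 1 this is the single equation gamma(0) phi_1 = gamma(1):
  phi_hat_1 = gamma(1) / gamma(0) = -3.5634 / 4.7011 = -0.7580.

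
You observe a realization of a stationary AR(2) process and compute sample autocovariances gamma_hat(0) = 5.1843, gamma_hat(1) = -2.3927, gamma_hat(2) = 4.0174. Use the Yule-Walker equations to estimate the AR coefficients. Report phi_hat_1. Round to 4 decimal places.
\hat\phi_{1} = -0.1320

The Yule-Walker equations for an AR(p) process read, in matrix form,
  Gamma_p phi = r_p,   with   (Gamma_p)_{ij} = gamma(|i - j|),
                       (r_p)_i = gamma(i),   i,j = 1..p.
Substitute the sample gammas (Toeplitz matrix and right-hand side of size 2):
  Gamma_p = [[5.1843, -2.3927], [-2.3927, 5.1843]]
  r_p     = [-2.3927, 4.0174]
Written out:
  5.1843 phi_1 - 2.3927 phi_2 = -2.3927
  -2.3927 phi_1 + 5.1843 phi_2 = 4.0174
Solve by Cramer's rule:
  det = gamma(0)^2 - gamma(1)^2 = (5.1843)^2 - (-2.3927)^2 = 26.87696649 - 5.72501329 = 21.1519532
  phi_hat_1 = [gamma(1) gamma(0) - gamma(1) gamma(2)] / det = [(-2.3927)(5.1843) - (-2.3927)(4.0174)] / 21.1519532 = -2.79204163 / 21.1519532 = -0.132
  phi_hat_2 = [gamma(0) gamma(2) - gamma(1)^2] / det = [(5.1843)(4.0174) - (-2.3927)^2] / 21.1519532 = 15.10239353 / 21.1519532 = 0.714
So phi_hat = [-0.1320, 0.7140].
Therefore phi_hat_1 = -0.1320.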